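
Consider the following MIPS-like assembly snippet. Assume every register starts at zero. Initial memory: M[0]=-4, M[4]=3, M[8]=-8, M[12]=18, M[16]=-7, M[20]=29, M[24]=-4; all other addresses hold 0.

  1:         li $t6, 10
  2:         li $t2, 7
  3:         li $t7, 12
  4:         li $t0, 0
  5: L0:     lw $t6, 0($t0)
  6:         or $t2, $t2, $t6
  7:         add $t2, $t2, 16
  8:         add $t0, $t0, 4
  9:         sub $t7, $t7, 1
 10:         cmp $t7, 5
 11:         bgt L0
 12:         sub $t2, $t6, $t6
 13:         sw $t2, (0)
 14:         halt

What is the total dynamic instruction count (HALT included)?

56

after li $t6, 10: $t6=10
after li $t2, 7: $t2=7
after li $t7, 12: $t7=12
after li $t0, 0: $t0=0
after lw $t6, 0($t0): $t6=M[0]=-4
after or $t2, $t2, $t6: $t2=7|(-4)=-1
after add $t2, $t2, 16: $t2=(-1)+16=15
after add $t0, $t0, 4: $t0=0+4=4
after sub $t7, $t7, 1: $t7=12-1=11
cmp $t7, 5  (cmp 11,5)
bgt L0: taken
after lw $t6, 0($t0): $t6=M[4]=3
after or $t2, $t2, $t6: $t2=15|3=15
after add $t2, $t2, 16: $t2=15+16=31
after add $t0, $t0, 4: $t0=4+4=8
after sub $t7, $t7, 1: $t7=11-1=10
cmp $t7, 5  (cmp 10,5)
bgt L0: taken
after lw $t6, 0($t0): $t6=M[8]=-8
after or $t2, $t2, $t6: $t2=31|(-8)=-1
after add $t2, $t2, 16: $t2=(-1)+16=15
after add $t0, $t0, 4: $t0=8+4=12
after sub $t7, $t7, 1: $t7=10-1=9
cmp $t7, 5  (cmp 9,5)
bgt L0: taken
after lw $t6, 0($t0): $t6=M[12]=18
after or $t2, $t2, $t6: $t2=15|18=31
after add $t2, $t2, 16: $t2=31+16=47
after add $t0, $t0, 4: $t0=12+4=16
after sub $t7, $t7, 1: $t7=9-1=8
cmp $t7, 5  (cmp 8,5)
bgt L0: taken
after lw $t6, 0($t0): $t6=M[16]=-7
after or $t2, $t2, $t6: $t2=47|(-7)=-1
after add $t2, $t2, 16: $t2=(-1)+16=15
after add $t0, $t0, 4: $t0=16+4=20
after sub $t7, $t7, 1: $t7=8-1=7
cmp $t7, 5  (cmp 7,5)
bgt L0: taken
after lw $t6, 0($t0): $t6=M[20]=29
after or $t2, $t2, $t6: $t2=15|29=31
after add $t2, $t2, 16: $t2=31+16=47
after add $t0, $t0, 4: $t0=20+4=24
after sub $t7, $t7, 1: $t7=7-1=6
cmp $t7, 5  (cmp 6,5)
bgt L0: taken
after lw $t6, 0($t0): $t6=M[24]=-4
after or $t2, $t2, $t6: $t2=47|(-4)=-1
after add $t2, $t2, 16: $t2=(-1)+16=15
after add $t0, $t0, 4: $t0=24+4=28
after sub $t7, $t7, 1: $t7=6-1=5
cmp $t7, 5  (cmp 5,5)
bgt L0: not taken
after sub $t2, $t6, $t6: $t2=(-4)-(-4)=0
sw $t2, (0) → M[0]=0
halt.
Total executed instructions: 56.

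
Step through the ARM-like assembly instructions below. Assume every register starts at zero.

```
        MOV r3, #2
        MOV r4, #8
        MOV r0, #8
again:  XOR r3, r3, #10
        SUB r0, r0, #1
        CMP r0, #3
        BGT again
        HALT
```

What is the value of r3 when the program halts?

8

MOV r3, #2 → r3=2
MOV r4, #8 → r4=8
MOV r0, #8 → r0=8
XOR r3, r3, #10 → r3=2^10=8
SUB r0, r0, #1 → r0=8-1=7
CMP r0, #3  (cmp 7,3)
BGT again: taken
XOR r3, r3, #10 → r3=8^10=2
SUB r0, r0, #1 → r0=7-1=6
CMP r0, #3  (cmp 6,3)
BGT again: taken
XOR r3, r3, #10 → r3=2^10=8
SUB r0, r0, #1 → r0=6-1=5
CMP r0, #3  (cmp 5,3)
BGT again: taken
XOR r3, r3, #10 → r3=8^10=2
SUB r0, r0, #1 → r0=5-1=4
CMP r0, #3  (cmp 4,3)
BGT again: taken
XOR r3, r3, #10 → r3=2^10=8
SUB r0, r0, #1 → r0=4-1=3
CMP r0, #3  (cmp 3,3)
BGT again: not taken
halt.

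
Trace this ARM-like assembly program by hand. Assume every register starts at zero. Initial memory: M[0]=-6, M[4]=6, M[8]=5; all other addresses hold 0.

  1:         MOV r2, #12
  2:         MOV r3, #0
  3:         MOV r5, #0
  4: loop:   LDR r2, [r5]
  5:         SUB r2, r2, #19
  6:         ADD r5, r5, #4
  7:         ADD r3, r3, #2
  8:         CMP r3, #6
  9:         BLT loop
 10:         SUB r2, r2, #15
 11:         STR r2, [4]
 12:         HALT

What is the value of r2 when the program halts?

-29

MOV r2, #12 → r2=12
MOV r3, #0 → r3=0
MOV r5, #0 → r5=0
LDR r2, [r5] → r2=M[0]=-6
SUB r2, r2, #19 → r2=(-6)-19=-25
ADD r5, r5, #4 → r5=0+4=4
ADD r3, r3, #2 → r3=0+2=2
CMP r3, #6  (cmp 2,6)
BLT loop: taken
LDR r2, [r5] → r2=M[4]=6
SUB r2, r2, #19 → r2=6-19=-13
ADD r5, r5, #4 → r5=4+4=8
ADD r3, r3, #2 → r3=2+2=4
CMP r3, #6  (cmp 4,6)
BLT loop: taken
LDR r2, [r5] → r2=M[8]=5
SUB r2, r2, #19 → r2=5-19=-14
ADD r5, r5, #4 → r5=8+4=12
ADD r3, r3, #2 → r3=4+2=6
CMP r3, #6  (cmp 6,6)
BLT loop: not taken
SUB r2, r2, #15 → r2=(-14)-15=-29
STR r2, [4] → M[4]=-29
halt.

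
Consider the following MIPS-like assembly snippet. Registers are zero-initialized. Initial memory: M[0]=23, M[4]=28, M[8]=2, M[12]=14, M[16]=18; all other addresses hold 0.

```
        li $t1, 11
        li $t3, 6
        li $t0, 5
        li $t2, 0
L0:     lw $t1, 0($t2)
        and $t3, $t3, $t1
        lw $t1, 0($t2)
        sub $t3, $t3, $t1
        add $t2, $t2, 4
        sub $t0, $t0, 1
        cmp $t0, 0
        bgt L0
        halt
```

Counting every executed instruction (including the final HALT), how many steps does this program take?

$t1=11
$t3=6
$t0=5
$t2=0
$t1=M[0]=23
$t3=6&23=6
$t1=M[0]=23
$t3=6-23=-17
$t2=0+4=4
$t0=5-1=4
cmp $t0, 0  (cmp 4,0)
bgt L0: taken
$t1=M[4]=28
$t3=(-17)&28=12
$t1=M[4]=28
$t3=12-28=-16
$t2=4+4=8
$t0=4-1=3
cmp $t0, 0  (cmp 3,0)
bgt L0: taken
$t1=M[8]=2
$t3=(-16)&2=0
$t1=M[8]=2
$t3=0-2=-2
$t2=8+4=12
$t0=3-1=2
cmp $t0, 0  (cmp 2,0)
bgt L0: taken
$t1=M[12]=14
$t3=(-2)&14=14
$t1=M[12]=14
$t3=14-14=0
$t2=12+4=16
$t0=2-1=1
cmp $t0, 0  (cmp 1,0)
bgt L0: taken
$t1=M[16]=18
$t3=0&18=0
$t1=M[16]=18
$t3=0-18=-18
$t2=16+4=20
$t0=1-1=0
cmp $t0, 0  (cmp 0,0)
bgt L0: not taken
halt.
Total executed instructions: 45.

45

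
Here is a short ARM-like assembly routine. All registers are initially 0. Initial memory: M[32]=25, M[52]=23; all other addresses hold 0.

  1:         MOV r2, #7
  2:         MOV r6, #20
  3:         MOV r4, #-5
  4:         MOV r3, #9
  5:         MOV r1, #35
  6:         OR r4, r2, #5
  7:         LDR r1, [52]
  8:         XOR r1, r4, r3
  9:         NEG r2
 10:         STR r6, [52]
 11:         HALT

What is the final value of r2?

after MOV r2, #7: r2=7
after MOV r6, #20: r6=20
after MOV r4, #-5: r4=-5
after MOV r3, #9: r3=9
after MOV r1, #35: r1=35
after OR r4, r2, #5: r4=7|5=7
after LDR r1, [52]: r1=M[52]=23
after XOR r1, r4, r3: r1=7^9=14
after NEG r2: r2=-(7)=-7
STR r6, [52] → M[52]=20
halt.

-7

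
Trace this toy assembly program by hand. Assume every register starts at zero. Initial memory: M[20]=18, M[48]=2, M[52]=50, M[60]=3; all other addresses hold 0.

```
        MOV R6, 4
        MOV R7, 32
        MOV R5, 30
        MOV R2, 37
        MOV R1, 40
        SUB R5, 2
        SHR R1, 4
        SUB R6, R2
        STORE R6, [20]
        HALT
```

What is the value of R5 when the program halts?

after MOV R6, 4: R6=4
after MOV R7, 32: R7=32
after MOV R5, 30: R5=30
after MOV R2, 37: R2=37
after MOV R1, 40: R1=40
after SUB R5, 2: R5=30-2=28
after SHR R1, 4: R1=40>>4=2
after SUB R6, R2: R6=4-37=-33
STORE R6, [20] → M[20]=-33
halt.

28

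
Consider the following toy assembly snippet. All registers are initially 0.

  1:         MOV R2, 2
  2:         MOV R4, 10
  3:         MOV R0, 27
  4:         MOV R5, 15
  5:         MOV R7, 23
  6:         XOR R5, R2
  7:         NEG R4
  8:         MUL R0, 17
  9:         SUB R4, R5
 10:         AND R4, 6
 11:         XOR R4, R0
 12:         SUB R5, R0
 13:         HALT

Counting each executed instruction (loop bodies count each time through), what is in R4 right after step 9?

-23

after MOV R2, 2: R2=2
after MOV R4, 10: R4=10
after MOV R0, 27: R0=27
after MOV R5, 15: R5=15
after MOV R7, 23: R7=23
after XOR R5, R2: R5=15^2=13
after NEG R4: R4=-(10)=-10
after MUL R0, 17: R0=27*17=459
after SUB R4, R5: R4=(-10)-13=-23
After step 9: R4 = -23.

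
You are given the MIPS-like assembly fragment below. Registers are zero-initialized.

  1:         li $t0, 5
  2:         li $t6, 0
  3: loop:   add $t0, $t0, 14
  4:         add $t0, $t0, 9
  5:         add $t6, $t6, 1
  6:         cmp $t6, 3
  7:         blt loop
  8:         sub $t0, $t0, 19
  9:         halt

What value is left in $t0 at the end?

55

after li $t0, 5: $t0=5
after li $t6, 0: $t6=0
after add $t0, $t0, 14: $t0=5+14=19
after add $t0, $t0, 9: $t0=19+9=28
after add $t6, $t6, 1: $t6=0+1=1
cmp $t6, 3  (cmp 1,3)
blt loop: taken
after add $t0, $t0, 14: $t0=28+14=42
after add $t0, $t0, 9: $t0=42+9=51
after add $t6, $t6, 1: $t6=1+1=2
cmp $t6, 3  (cmp 2,3)
blt loop: taken
after add $t0, $t0, 14: $t0=51+14=65
after add $t0, $t0, 9: $t0=65+9=74
after add $t6, $t6, 1: $t6=2+1=3
cmp $t6, 3  (cmp 3,3)
blt loop: not taken
after sub $t0, $t0, 19: $t0=74-19=55
halt.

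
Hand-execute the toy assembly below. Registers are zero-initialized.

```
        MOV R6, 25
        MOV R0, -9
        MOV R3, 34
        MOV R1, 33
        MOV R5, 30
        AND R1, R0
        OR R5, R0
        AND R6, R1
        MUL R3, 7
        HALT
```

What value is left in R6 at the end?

R6=25
R0=-9
R3=34
R1=33
R5=30
R1=33&(-9)=33
R5=30|(-9)=-1
R6=25&33=1
R3=34*7=238
halt.

1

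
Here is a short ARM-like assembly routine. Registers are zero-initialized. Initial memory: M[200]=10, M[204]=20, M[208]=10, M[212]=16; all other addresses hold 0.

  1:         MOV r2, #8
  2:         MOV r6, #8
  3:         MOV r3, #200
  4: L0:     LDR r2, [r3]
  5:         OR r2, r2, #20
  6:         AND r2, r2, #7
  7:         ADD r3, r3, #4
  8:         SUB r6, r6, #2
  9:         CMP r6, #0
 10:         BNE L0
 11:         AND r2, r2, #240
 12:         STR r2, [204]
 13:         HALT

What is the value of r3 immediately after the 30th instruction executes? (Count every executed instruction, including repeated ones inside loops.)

216

r2=8
r6=8
r3=200
r2=M[200]=10
r2=10|20=30
r2=30&7=6
r3=200+4=204
r6=8-2=6
CMP r6, #0  (cmp 6,0)
BNE L0: taken
r2=M[204]=20
r2=20|20=20
r2=20&7=4
r3=204+4=208
r6=6-2=4
CMP r6, #0  (cmp 4,0)
BNE L0: taken
r2=M[208]=10
r2=10|20=30
r2=30&7=6
r3=208+4=212
r6=4-2=2
CMP r6, #0  (cmp 2,0)
BNE L0: taken
r2=M[212]=16
r2=16|20=20
r2=20&7=4
r3=212+4=216
r6=2-2=0
CMP r6, #0  (cmp 0,0)
After step 30: r3 = 216.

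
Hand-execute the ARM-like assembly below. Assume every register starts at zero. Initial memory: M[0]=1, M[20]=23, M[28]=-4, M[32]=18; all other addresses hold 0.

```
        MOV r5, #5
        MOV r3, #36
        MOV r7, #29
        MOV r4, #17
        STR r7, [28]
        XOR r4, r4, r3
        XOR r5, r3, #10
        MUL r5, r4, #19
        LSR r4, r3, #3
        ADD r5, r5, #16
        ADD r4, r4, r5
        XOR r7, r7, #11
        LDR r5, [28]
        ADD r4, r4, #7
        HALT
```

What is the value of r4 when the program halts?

MOV r5, #5 → r5=5
MOV r3, #36 → r3=36
MOV r7, #29 → r7=29
MOV r4, #17 → r4=17
STR r7, [28] → M[28]=29
XOR r4, r4, r3 → r4=17^36=53
XOR r5, r3, #10 → r5=36^10=46
MUL r5, r4, #19 → r5=53*19=1007
LSR r4, r3, #3 → r4=36>>3=4
ADD r5, r5, #16 → r5=1007+16=1023
ADD r4, r4, r5 → r4=4+1023=1027
XOR r7, r7, #11 → r7=29^11=22
LDR r5, [28] → r5=M[28]=29
ADD r4, r4, #7 → r4=1027+7=1034
halt.

1034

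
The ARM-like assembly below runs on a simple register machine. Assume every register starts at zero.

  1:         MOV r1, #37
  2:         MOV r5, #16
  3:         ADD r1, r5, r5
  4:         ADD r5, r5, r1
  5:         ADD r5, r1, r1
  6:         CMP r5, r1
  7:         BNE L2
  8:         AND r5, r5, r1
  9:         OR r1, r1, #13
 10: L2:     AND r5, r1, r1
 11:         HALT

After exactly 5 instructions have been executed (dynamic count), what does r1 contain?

32

after MOV r1, #37: r1=37
after MOV r5, #16: r5=16
after ADD r1, r5, r5: r1=16+16=32
after ADD r5, r5, r1: r5=16+32=48
after ADD r5, r1, r1: r5=32+32=64
After step 5: r1 = 32.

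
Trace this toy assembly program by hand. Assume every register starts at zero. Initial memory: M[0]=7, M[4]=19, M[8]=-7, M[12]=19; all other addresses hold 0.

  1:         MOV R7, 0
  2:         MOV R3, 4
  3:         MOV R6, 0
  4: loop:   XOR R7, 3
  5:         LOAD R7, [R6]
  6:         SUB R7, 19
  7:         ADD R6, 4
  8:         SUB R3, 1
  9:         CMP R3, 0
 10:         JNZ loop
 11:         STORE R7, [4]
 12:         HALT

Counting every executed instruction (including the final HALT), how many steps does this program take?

33

R7=0
R3=4
R6=0
R7=0^3=3
R7=M[0]=7
R7=7-19=-12
R6=0+4=4
R3=4-1=3
CMP R3, 0  (cmp 3,0)
JNZ loop: taken
R7=(-12)^3=-9
R7=M[4]=19
R7=19-19=0
R6=4+4=8
R3=3-1=2
CMP R3, 0  (cmp 2,0)
JNZ loop: taken
R7=0^3=3
R7=M[8]=-7
R7=(-7)-19=-26
R6=8+4=12
R3=2-1=1
CMP R3, 0  (cmp 1,0)
JNZ loop: taken
R7=(-26)^3=-27
R7=M[12]=19
R7=19-19=0
R6=12+4=16
R3=1-1=0
CMP R3, 0  (cmp 0,0)
JNZ loop: not taken
STORE R7, [4] → M[4]=0
halt.
Total executed instructions: 33.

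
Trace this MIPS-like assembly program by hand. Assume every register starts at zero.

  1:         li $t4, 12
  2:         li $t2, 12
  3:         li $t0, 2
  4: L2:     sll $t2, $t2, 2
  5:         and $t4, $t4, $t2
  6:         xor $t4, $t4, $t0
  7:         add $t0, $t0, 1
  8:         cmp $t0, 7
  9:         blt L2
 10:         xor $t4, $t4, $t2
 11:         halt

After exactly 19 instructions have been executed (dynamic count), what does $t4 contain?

li $t4, 12 → $t4=12
li $t2, 12 → $t2=12
li $t0, 2 → $t0=2
sll $t2, $t2, 2 → $t2=12<<2=48
and $t4, $t4, $t2 → $t4=12&48=0
xor $t4, $t4, $t0 → $t4=0^2=2
add $t0, $t0, 1 → $t0=2+1=3
cmp $t0, 7  (cmp 3,7)
blt L2: taken
sll $t2, $t2, 2 → $t2=48<<2=192
and $t4, $t4, $t2 → $t4=2&192=0
xor $t4, $t4, $t0 → $t4=0^3=3
add $t0, $t0, 1 → $t0=3+1=4
cmp $t0, 7  (cmp 4,7)
blt L2: taken
sll $t2, $t2, 2 → $t2=192<<2=768
and $t4, $t4, $t2 → $t4=3&768=0
xor $t4, $t4, $t0 → $t4=0^4=4
add $t0, $t0, 1 → $t0=4+1=5
After step 19: $t4 = 4.

4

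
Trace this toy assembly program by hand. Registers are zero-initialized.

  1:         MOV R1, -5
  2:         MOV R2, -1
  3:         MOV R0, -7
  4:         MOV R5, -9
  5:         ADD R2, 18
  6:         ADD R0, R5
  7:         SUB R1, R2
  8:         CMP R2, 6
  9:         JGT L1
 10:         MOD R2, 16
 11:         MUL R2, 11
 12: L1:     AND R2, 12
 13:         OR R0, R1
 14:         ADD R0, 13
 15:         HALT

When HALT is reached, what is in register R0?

7

after MOV R1, -5: R1=-5
after MOV R2, -1: R2=-1
after MOV R0, -7: R0=-7
after MOV R5, -9: R5=-9
after ADD R2, 18: R2=(-1)+18=17
after ADD R0, R5: R0=(-7)+(-9)=-16
after SUB R1, R2: R1=(-5)-17=-22
CMP R2, 6  (cmp 17,6)
JGT L1: taken
after AND R2, 12: R2=17&12=0
after OR R0, R1: R0=(-16)|(-22)=-6
after ADD R0, 13: R0=(-6)+13=7
halt.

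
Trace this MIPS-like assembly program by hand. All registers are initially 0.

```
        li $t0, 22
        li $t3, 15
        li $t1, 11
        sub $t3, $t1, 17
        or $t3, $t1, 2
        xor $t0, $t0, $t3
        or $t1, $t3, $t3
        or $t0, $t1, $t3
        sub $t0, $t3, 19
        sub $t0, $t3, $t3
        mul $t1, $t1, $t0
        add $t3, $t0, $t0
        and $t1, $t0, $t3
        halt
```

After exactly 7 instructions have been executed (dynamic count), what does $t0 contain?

29

$t0=22
$t3=15
$t1=11
$t3=11-17=-6
$t3=11|2=11
$t0=22^11=29
$t1=11|11=11
After step 7: $t0 = 29.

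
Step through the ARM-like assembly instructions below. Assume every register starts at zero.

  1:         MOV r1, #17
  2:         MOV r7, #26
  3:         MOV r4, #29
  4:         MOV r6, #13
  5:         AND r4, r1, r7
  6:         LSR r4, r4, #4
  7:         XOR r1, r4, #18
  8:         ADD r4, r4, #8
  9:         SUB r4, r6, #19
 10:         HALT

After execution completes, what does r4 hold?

-6

r1=17
r7=26
r4=29
r6=13
r4=17&26=16
r4=16>>4=1
r1=1^18=19
r4=1+8=9
r4=13-19=-6
halt.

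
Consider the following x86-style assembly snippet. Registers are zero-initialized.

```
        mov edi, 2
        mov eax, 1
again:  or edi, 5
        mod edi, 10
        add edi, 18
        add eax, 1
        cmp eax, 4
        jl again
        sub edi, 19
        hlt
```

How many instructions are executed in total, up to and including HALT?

22

mov edi, 2 → edi=2
mov eax, 1 → eax=1
or edi, 5 → edi=2|5=7
mod edi, 10 → edi=7%10=7
add edi, 18 → edi=7+18=25
add eax, 1 → eax=1+1=2
cmp eax, 4  (cmp 2,4)
jl again: taken
or edi, 5 → edi=25|5=29
mod edi, 10 → edi=29%10=9
add edi, 18 → edi=9+18=27
add eax, 1 → eax=2+1=3
cmp eax, 4  (cmp 3,4)
jl again: taken
or edi, 5 → edi=27|5=31
mod edi, 10 → edi=31%10=1
add edi, 18 → edi=1+18=19
add eax, 1 → eax=3+1=4
cmp eax, 4  (cmp 4,4)
jl again: not taken
sub edi, 19 → edi=19-19=0
halt.
Total executed instructions: 22.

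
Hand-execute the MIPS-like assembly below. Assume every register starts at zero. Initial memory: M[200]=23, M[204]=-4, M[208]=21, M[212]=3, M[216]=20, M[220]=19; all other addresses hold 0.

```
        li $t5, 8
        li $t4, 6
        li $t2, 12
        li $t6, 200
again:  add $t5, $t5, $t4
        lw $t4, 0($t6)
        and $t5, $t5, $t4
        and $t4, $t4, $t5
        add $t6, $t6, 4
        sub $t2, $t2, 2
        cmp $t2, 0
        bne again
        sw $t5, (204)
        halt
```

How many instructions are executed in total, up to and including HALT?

$t5=8
$t4=6
$t2=12
$t6=200
$t5=8+6=14
$t4=M[200]=23
$t5=14&23=6
$t4=23&6=6
$t6=200+4=204
$t2=12-2=10
cmp $t2, 0  (cmp 10,0)
bne again: taken
$t5=6+6=12
$t4=M[204]=-4
$t5=12&(-4)=12
$t4=(-4)&12=12
$t6=204+4=208
$t2=10-2=8
cmp $t2, 0  (cmp 8,0)
bne again: taken
$t5=12+12=24
$t4=M[208]=21
$t5=24&21=16
$t4=21&16=16
$t6=208+4=212
$t2=8-2=6
cmp $t2, 0  (cmp 6,0)
bne again: taken
$t5=16+16=32
$t4=M[212]=3
$t5=32&3=0
$t4=3&0=0
$t6=212+4=216
$t2=6-2=4
cmp $t2, 0  (cmp 4,0)
bne again: taken
$t5=0+0=0
$t4=M[216]=20
$t5=0&20=0
$t4=20&0=0
$t6=216+4=220
$t2=4-2=2
cmp $t2, 0  (cmp 2,0)
bne again: taken
$t5=0+0=0
$t4=M[220]=19
$t5=0&19=0
$t4=19&0=0
$t6=220+4=224
$t2=2-2=0
cmp $t2, 0  (cmp 0,0)
bne again: not taken
sw $t5, (204) → M[204]=0
halt.
Total executed instructions: 54.

54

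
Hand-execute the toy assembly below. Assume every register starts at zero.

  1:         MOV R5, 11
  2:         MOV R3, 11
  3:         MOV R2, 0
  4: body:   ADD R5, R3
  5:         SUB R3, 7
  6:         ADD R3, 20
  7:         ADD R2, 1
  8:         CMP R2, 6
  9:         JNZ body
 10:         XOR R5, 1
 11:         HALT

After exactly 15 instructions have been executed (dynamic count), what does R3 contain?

37

MOV R5, 11 → R5=11
MOV R3, 11 → R3=11
MOV R2, 0 → R2=0
ADD R5, R3 → R5=11+11=22
SUB R3, 7 → R3=11-7=4
ADD R3, 20 → R3=4+20=24
ADD R2, 1 → R2=0+1=1
CMP R2, 6  (cmp 1,6)
JNZ body: taken
ADD R5, R3 → R5=22+24=46
SUB R3, 7 → R3=24-7=17
ADD R3, 20 → R3=17+20=37
ADD R2, 1 → R2=1+1=2
CMP R2, 6  (cmp 2,6)
JNZ body: taken
After step 15: R3 = 37.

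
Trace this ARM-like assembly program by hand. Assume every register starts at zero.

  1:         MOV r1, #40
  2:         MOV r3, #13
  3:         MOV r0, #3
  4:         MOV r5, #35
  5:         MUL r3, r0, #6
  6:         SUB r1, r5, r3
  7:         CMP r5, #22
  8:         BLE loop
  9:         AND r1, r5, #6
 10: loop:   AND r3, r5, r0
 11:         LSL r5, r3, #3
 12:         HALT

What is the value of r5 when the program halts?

24

r1=40
r3=13
r0=3
r5=35
r3=3*6=18
r1=35-18=17
CMP r5, #22  (cmp 35,22)
BLE loop: not taken
r1=35&6=2
r3=35&3=3
r5=3<<3=24
halt.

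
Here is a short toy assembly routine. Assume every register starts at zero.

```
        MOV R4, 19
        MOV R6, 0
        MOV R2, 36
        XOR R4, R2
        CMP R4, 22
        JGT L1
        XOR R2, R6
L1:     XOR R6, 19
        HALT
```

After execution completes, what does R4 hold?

55

after MOV R4, 19: R4=19
after MOV R6, 0: R6=0
after MOV R2, 36: R2=36
after XOR R4, R2: R4=19^36=55
CMP R4, 22  (cmp 55,22)
JGT L1: taken
after XOR R6, 19: R6=0^19=19
halt.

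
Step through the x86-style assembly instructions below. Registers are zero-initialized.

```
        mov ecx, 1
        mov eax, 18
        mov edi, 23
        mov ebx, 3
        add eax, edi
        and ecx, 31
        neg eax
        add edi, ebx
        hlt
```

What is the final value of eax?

mov ecx, 1 → ecx=1
mov eax, 18 → eax=18
mov edi, 23 → edi=23
mov ebx, 3 → ebx=3
add eax, edi → eax=18+23=41
and ecx, 31 → ecx=1&31=1
neg eax → eax=-(41)=-41
add edi, ebx → edi=23+3=26
halt.

-41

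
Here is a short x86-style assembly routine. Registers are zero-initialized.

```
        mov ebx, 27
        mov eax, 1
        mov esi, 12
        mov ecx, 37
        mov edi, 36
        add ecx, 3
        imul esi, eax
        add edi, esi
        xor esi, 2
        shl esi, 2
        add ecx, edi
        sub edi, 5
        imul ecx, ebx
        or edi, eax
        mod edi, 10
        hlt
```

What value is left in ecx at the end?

ebx=27
eax=1
esi=12
ecx=37
edi=36
ecx=37+3=40
esi=12*1=12
edi=36+12=48
esi=12^2=14
esi=14<<2=56
ecx=40+48=88
edi=48-5=43
ecx=88*27=2376
edi=43|1=43
edi=43%10=3
halt.

2376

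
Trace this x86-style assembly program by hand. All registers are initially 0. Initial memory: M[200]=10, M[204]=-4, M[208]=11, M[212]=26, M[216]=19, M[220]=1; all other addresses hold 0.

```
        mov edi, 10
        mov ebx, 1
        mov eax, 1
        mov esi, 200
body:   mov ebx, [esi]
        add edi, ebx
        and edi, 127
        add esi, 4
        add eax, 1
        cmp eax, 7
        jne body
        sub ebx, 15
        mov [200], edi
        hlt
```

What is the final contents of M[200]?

73

edi=10
ebx=1
eax=1
esi=200
ebx=M[200]=10
edi=10+10=20
edi=20&127=20
esi=200+4=204
eax=1+1=2
cmp eax, 7  (cmp 2,7)
jne body: taken
ebx=M[204]=-4
edi=20+(-4)=16
edi=16&127=16
esi=204+4=208
eax=2+1=3
cmp eax, 7  (cmp 3,7)
jne body: taken
ebx=M[208]=11
edi=16+11=27
edi=27&127=27
esi=208+4=212
eax=3+1=4
cmp eax, 7  (cmp 4,7)
jne body: taken
ebx=M[212]=26
edi=27+26=53
edi=53&127=53
esi=212+4=216
eax=4+1=5
cmp eax, 7  (cmp 5,7)
jne body: taken
ebx=M[216]=19
edi=53+19=72
edi=72&127=72
esi=216+4=220
eax=5+1=6
cmp eax, 7  (cmp 6,7)
jne body: taken
ebx=M[220]=1
edi=72+1=73
edi=73&127=73
esi=220+4=224
eax=6+1=7
cmp eax, 7  (cmp 7,7)
jne body: not taken
ebx=1-15=-14
mov [200], edi → M[200]=73
halt.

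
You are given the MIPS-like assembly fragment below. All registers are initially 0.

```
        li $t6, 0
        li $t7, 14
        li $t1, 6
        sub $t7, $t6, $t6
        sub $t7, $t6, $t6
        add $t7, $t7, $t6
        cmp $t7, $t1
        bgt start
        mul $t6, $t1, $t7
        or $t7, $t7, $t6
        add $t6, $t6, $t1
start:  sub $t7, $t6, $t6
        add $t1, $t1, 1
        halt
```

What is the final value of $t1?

li $t6, 0 → $t6=0
li $t7, 14 → $t7=14
li $t1, 6 → $t1=6
sub $t7, $t6, $t6 → $t7=0-0=0
sub $t7, $t6, $t6 → $t7=0-0=0
add $t7, $t7, $t6 → $t7=0+0=0
cmp $t7, $t1  (cmp 0,6)
bgt start: not taken
mul $t6, $t1, $t7 → $t6=6*0=0
or $t7, $t7, $t6 → $t7=0|0=0
add $t6, $t6, $t1 → $t6=0+6=6
sub $t7, $t6, $t6 → $t7=6-6=0
add $t1, $t1, 1 → $t1=6+1=7
halt.

7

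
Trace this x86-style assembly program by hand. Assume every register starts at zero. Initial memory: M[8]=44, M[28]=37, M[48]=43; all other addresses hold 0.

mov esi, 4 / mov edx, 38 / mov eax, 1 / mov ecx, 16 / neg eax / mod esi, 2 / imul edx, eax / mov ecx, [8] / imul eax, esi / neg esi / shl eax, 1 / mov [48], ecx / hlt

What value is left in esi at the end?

0

esi=4
edx=38
eax=1
ecx=16
eax=-(1)=-1
esi=4%2=0
edx=38*(-1)=-38
ecx=M[8]=44
eax=(-1)*0=0
esi=-(0)=0
eax=0<<1=0
mov [48], ecx → M[48]=44
halt.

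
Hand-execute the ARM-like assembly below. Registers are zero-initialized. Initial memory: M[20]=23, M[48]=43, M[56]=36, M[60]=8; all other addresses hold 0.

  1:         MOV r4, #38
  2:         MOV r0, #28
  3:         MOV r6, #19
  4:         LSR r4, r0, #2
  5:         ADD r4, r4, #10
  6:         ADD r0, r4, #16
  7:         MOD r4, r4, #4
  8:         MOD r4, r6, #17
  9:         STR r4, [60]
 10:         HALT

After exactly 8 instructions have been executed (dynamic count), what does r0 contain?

after MOV r4, #38: r4=38
after MOV r0, #28: r0=28
after MOV r6, #19: r6=19
after LSR r4, r0, #2: r4=28>>2=7
after ADD r4, r4, #10: r4=7+10=17
after ADD r0, r4, #16: r0=17+16=33
after MOD r4, r4, #4: r4=17%4=1
after MOD r4, r6, #17: r4=19%17=2
After step 8: r0 = 33.

33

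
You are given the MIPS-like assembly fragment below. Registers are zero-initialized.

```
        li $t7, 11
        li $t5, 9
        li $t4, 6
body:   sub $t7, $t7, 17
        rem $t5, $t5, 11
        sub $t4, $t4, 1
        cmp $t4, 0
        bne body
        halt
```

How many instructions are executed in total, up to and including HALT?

$t7=11
$t5=9
$t4=6
$t7=11-17=-6
$t5=9%11=9
$t4=6-1=5
cmp $t4, 0  (cmp 5,0)
bne body: taken
$t7=(-6)-17=-23
$t5=9%11=9
$t4=5-1=4
cmp $t4, 0  (cmp 4,0)
bne body: taken
$t7=(-23)-17=-40
$t5=9%11=9
$t4=4-1=3
cmp $t4, 0  (cmp 3,0)
bne body: taken
$t7=(-40)-17=-57
$t5=9%11=9
$t4=3-1=2
cmp $t4, 0  (cmp 2,0)
bne body: taken
$t7=(-57)-17=-74
$t5=9%11=9
$t4=2-1=1
cmp $t4, 0  (cmp 1,0)
bne body: taken
$t7=(-74)-17=-91
$t5=9%11=9
$t4=1-1=0
cmp $t4, 0  (cmp 0,0)
bne body: not taken
halt.
Total executed instructions: 34.

34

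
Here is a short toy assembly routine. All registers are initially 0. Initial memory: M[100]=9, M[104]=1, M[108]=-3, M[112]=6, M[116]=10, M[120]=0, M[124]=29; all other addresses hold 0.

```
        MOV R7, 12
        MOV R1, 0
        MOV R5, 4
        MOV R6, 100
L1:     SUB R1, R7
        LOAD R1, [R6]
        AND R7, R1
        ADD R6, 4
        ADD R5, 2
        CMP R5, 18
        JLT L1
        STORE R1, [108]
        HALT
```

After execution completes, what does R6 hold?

after MOV R7, 12: R7=12
after MOV R1, 0: R1=0
after MOV R5, 4: R5=4
after MOV R6, 100: R6=100
after SUB R1, R7: R1=0-12=-12
after LOAD R1, [R6]: R1=M[100]=9
after AND R7, R1: R7=12&9=8
after ADD R6, 4: R6=100+4=104
after ADD R5, 2: R5=4+2=6
CMP R5, 18  (cmp 6,18)
JLT L1: taken
after SUB R1, R7: R1=9-8=1
after LOAD R1, [R6]: R1=M[104]=1
after AND R7, R1: R7=8&1=0
after ADD R6, 4: R6=104+4=108
after ADD R5, 2: R5=6+2=8
CMP R5, 18  (cmp 8,18)
JLT L1: taken
after SUB R1, R7: R1=1-0=1
after LOAD R1, [R6]: R1=M[108]=-3
after AND R7, R1: R7=0&(-3)=0
after ADD R6, 4: R6=108+4=112
after ADD R5, 2: R5=8+2=10
CMP R5, 18  (cmp 10,18)
JLT L1: taken
after SUB R1, R7: R1=(-3)-0=-3
after LOAD R1, [R6]: R1=M[112]=6
after AND R7, R1: R7=0&6=0
after ADD R6, 4: R6=112+4=116
after ADD R5, 2: R5=10+2=12
CMP R5, 18  (cmp 12,18)
JLT L1: taken
after SUB R1, R7: R1=6-0=6
after LOAD R1, [R6]: R1=M[116]=10
after AND R7, R1: R7=0&10=0
after ADD R6, 4: R6=116+4=120
after ADD R5, 2: R5=12+2=14
CMP R5, 18  (cmp 14,18)
JLT L1: taken
after SUB R1, R7: R1=10-0=10
after LOAD R1, [R6]: R1=M[120]=0
after AND R7, R1: R7=0&0=0
after ADD R6, 4: R6=120+4=124
after ADD R5, 2: R5=14+2=16
CMP R5, 18  (cmp 16,18)
JLT L1: taken
after SUB R1, R7: R1=0-0=0
after LOAD R1, [R6]: R1=M[124]=29
after AND R7, R1: R7=0&29=0
after ADD R6, 4: R6=124+4=128
after ADD R5, 2: R5=16+2=18
CMP R5, 18  (cmp 18,18)
JLT L1: not taken
STORE R1, [108] → M[108]=29
halt.

128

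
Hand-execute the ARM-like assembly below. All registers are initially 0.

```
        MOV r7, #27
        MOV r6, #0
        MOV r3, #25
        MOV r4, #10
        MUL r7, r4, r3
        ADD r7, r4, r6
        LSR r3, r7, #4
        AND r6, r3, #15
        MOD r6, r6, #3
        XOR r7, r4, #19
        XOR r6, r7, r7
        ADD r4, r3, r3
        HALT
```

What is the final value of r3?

after MOV r7, #27: r7=27
after MOV r6, #0: r6=0
after MOV r3, #25: r3=25
after MOV r4, #10: r4=10
after MUL r7, r4, r3: r7=10*25=250
after ADD r7, r4, r6: r7=10+0=10
after LSR r3, r7, #4: r3=10>>4=0
after AND r6, r3, #15: r6=0&15=0
after MOD r6, r6, #3: r6=0%3=0
after XOR r7, r4, #19: r7=10^19=25
after XOR r6, r7, r7: r6=25^25=0
after ADD r4, r3, r3: r4=0+0=0
halt.

0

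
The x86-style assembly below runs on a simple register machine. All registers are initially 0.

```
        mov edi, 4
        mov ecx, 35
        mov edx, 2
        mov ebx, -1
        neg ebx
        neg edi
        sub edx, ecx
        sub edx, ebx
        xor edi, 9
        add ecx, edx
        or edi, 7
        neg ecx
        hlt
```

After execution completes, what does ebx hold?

edi=4
ecx=35
edx=2
ebx=-1
ebx=-(-1)=1
edi=-(4)=-4
edx=2-35=-33
edx=(-33)-1=-34
edi=(-4)^9=-11
ecx=35+(-34)=1
edi=(-11)|7=-9
ecx=-(1)=-1
halt.

1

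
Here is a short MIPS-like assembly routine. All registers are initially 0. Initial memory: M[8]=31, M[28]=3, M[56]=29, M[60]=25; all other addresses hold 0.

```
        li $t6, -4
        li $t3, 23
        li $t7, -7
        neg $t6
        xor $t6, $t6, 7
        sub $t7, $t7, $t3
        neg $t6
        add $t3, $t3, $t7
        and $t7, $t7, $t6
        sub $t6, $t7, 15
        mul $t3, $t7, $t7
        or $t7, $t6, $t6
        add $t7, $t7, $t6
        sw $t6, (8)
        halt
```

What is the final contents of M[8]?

-47

li $t6, -4 → $t6=-4
li $t3, 23 → $t3=23
li $t7, -7 → $t7=-7
neg $t6 → $t6=-(-4)=4
xor $t6, $t6, 7 → $t6=4^7=3
sub $t7, $t7, $t3 → $t7=(-7)-23=-30
neg $t6 → $t6=-(3)=-3
add $t3, $t3, $t7 → $t3=23+(-30)=-7
and $t7, $t7, $t6 → $t7=(-30)&(-3)=-32
sub $t6, $t7, 15 → $t6=(-32)-15=-47
mul $t3, $t7, $t7 → $t3=(-32)*(-32)=1024
or $t7, $t6, $t6 → $t7=(-47)|(-47)=-47
add $t7, $t7, $t6 → $t7=(-47)+(-47)=-94
sw $t6, (8) → M[8]=-47
halt.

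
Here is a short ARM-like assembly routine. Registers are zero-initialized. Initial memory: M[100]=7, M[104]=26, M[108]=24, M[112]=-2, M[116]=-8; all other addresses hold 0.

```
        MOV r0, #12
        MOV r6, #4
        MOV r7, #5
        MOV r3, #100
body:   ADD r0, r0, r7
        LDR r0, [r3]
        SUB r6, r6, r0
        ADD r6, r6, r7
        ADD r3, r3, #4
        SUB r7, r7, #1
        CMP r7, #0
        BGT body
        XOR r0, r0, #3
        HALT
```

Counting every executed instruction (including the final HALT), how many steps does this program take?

46

r0=12
r6=4
r7=5
r3=100
r0=12+5=17
r0=M[100]=7
r6=4-7=-3
r6=(-3)+5=2
r3=100+4=104
r7=5-1=4
CMP r7, #0  (cmp 4,0)
BGT body: taken
r0=7+4=11
r0=M[104]=26
r6=2-26=-24
r6=(-24)+4=-20
r3=104+4=108
r7=4-1=3
CMP r7, #0  (cmp 3,0)
BGT body: taken
r0=26+3=29
r0=M[108]=24
r6=(-20)-24=-44
r6=(-44)+3=-41
r3=108+4=112
r7=3-1=2
CMP r7, #0  (cmp 2,0)
BGT body: taken
r0=24+2=26
r0=M[112]=-2
r6=(-41)-(-2)=-39
r6=(-39)+2=-37
r3=112+4=116
r7=2-1=1
CMP r7, #0  (cmp 1,0)
BGT body: taken
r0=(-2)+1=-1
r0=M[116]=-8
r6=(-37)-(-8)=-29
r6=(-29)+1=-28
r3=116+4=120
r7=1-1=0
CMP r7, #0  (cmp 0,0)
BGT body: not taken
r0=(-8)^3=-5
halt.
Total executed instructions: 46.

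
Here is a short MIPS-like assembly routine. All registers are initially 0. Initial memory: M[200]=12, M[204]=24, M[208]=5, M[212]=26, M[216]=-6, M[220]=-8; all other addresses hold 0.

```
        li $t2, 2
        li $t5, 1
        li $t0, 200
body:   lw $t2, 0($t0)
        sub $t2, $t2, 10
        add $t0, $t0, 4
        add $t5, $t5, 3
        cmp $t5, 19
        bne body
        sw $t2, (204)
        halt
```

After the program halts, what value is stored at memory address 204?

after li $t2, 2: $t2=2
after li $t5, 1: $t5=1
after li $t0, 200: $t0=200
after lw $t2, 0($t0): $t2=M[200]=12
after sub $t2, $t2, 10: $t2=12-10=2
after add $t0, $t0, 4: $t0=200+4=204
after add $t5, $t5, 3: $t5=1+3=4
cmp $t5, 19  (cmp 4,19)
bne body: taken
after lw $t2, 0($t0): $t2=M[204]=24
after sub $t2, $t2, 10: $t2=24-10=14
after add $t0, $t0, 4: $t0=204+4=208
after add $t5, $t5, 3: $t5=4+3=7
cmp $t5, 19  (cmp 7,19)
bne body: taken
after lw $t2, 0($t0): $t2=M[208]=5
after sub $t2, $t2, 10: $t2=5-10=-5
after add $t0, $t0, 4: $t0=208+4=212
after add $t5, $t5, 3: $t5=7+3=10
cmp $t5, 19  (cmp 10,19)
bne body: taken
after lw $t2, 0($t0): $t2=M[212]=26
after sub $t2, $t2, 10: $t2=26-10=16
after add $t0, $t0, 4: $t0=212+4=216
after add $t5, $t5, 3: $t5=10+3=13
cmp $t5, 19  (cmp 13,19)
bne body: taken
after lw $t2, 0($t0): $t2=M[216]=-6
after sub $t2, $t2, 10: $t2=(-6)-10=-16
after add $t0, $t0, 4: $t0=216+4=220
after add $t5, $t5, 3: $t5=13+3=16
cmp $t5, 19  (cmp 16,19)
bne body: taken
after lw $t2, 0($t0): $t2=M[220]=-8
after sub $t2, $t2, 10: $t2=(-8)-10=-18
after add $t0, $t0, 4: $t0=220+4=224
after add $t5, $t5, 3: $t5=16+3=19
cmp $t5, 19  (cmp 19,19)
bne body: not taken
sw $t2, (204) → M[204]=-18
halt.

-18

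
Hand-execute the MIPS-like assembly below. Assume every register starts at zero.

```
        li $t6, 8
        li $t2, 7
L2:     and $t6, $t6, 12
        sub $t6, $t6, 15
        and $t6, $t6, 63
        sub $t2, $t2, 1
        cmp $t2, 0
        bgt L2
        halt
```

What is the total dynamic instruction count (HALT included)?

45

$t6=8
$t2=7
$t6=8&12=8
$t6=8-15=-7
$t6=(-7)&63=57
$t2=7-1=6
cmp $t2, 0  (cmp 6,0)
bgt L2: taken
$t6=57&12=8
$t6=8-15=-7
$t6=(-7)&63=57
$t2=6-1=5
cmp $t2, 0  (cmp 5,0)
bgt L2: taken
$t6=57&12=8
$t6=8-15=-7
$t6=(-7)&63=57
$t2=5-1=4
cmp $t2, 0  (cmp 4,0)
bgt L2: taken
$t6=57&12=8
$t6=8-15=-7
$t6=(-7)&63=57
$t2=4-1=3
cmp $t2, 0  (cmp 3,0)
bgt L2: taken
$t6=57&12=8
$t6=8-15=-7
$t6=(-7)&63=57
$t2=3-1=2
cmp $t2, 0  (cmp 2,0)
bgt L2: taken
$t6=57&12=8
$t6=8-15=-7
$t6=(-7)&63=57
$t2=2-1=1
cmp $t2, 0  (cmp 1,0)
bgt L2: taken
$t6=57&12=8
$t6=8-15=-7
$t6=(-7)&63=57
$t2=1-1=0
cmp $t2, 0  (cmp 0,0)
bgt L2: not taken
halt.
Total executed instructions: 45.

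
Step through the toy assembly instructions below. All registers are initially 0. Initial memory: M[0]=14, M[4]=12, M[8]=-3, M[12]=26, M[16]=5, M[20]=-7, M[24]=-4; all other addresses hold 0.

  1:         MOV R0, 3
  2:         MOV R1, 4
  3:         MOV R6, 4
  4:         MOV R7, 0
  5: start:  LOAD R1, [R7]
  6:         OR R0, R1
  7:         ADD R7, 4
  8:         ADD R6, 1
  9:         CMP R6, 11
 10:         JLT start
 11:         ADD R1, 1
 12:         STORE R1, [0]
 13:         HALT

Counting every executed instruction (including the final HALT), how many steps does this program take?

49

MOV R0, 3 → R0=3
MOV R1, 4 → R1=4
MOV R6, 4 → R6=4
MOV R7, 0 → R7=0
LOAD R1, [R7] → R1=M[0]=14
OR R0, R1 → R0=3|14=15
ADD R7, 4 → R7=0+4=4
ADD R6, 1 → R6=4+1=5
CMP R6, 11  (cmp 5,11)
JLT start: taken
LOAD R1, [R7] → R1=M[4]=12
OR R0, R1 → R0=15|12=15
ADD R7, 4 → R7=4+4=8
ADD R6, 1 → R6=5+1=6
CMP R6, 11  (cmp 6,11)
JLT start: taken
LOAD R1, [R7] → R1=M[8]=-3
OR R0, R1 → R0=15|(-3)=-1
ADD R7, 4 → R7=8+4=12
ADD R6, 1 → R6=6+1=7
CMP R6, 11  (cmp 7,11)
JLT start: taken
LOAD R1, [R7] → R1=M[12]=26
OR R0, R1 → R0=(-1)|26=-1
ADD R7, 4 → R7=12+4=16
ADD R6, 1 → R6=7+1=8
CMP R6, 11  (cmp 8,11)
JLT start: taken
LOAD R1, [R7] → R1=M[16]=5
OR R0, R1 → R0=(-1)|5=-1
ADD R7, 4 → R7=16+4=20
ADD R6, 1 → R6=8+1=9
CMP R6, 11  (cmp 9,11)
JLT start: taken
LOAD R1, [R7] → R1=M[20]=-7
OR R0, R1 → R0=(-1)|(-7)=-1
ADD R7, 4 → R7=20+4=24
ADD R6, 1 → R6=9+1=10
CMP R6, 11  (cmp 10,11)
JLT start: taken
LOAD R1, [R7] → R1=M[24]=-4
OR R0, R1 → R0=(-1)|(-4)=-1
ADD R7, 4 → R7=24+4=28
ADD R6, 1 → R6=10+1=11
CMP R6, 11  (cmp 11,11)
JLT start: not taken
ADD R1, 1 → R1=(-4)+1=-3
STORE R1, [0] → M[0]=-3
halt.
Total executed instructions: 49.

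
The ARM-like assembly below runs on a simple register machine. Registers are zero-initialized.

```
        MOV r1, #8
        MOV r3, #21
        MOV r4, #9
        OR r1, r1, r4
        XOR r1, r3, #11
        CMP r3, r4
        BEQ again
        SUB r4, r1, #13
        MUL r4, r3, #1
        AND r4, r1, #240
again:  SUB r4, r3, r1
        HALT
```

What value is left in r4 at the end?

MOV r1, #8 → r1=8
MOV r3, #21 → r3=21
MOV r4, #9 → r4=9
OR r1, r1, r4 → r1=8|9=9
XOR r1, r3, #11 → r1=21^11=30
CMP r3, r4  (cmp 21,9)
BEQ again: not taken
SUB r4, r1, #13 → r4=30-13=17
MUL r4, r3, #1 → r4=21*1=21
AND r4, r1, #240 → r4=30&240=16
SUB r4, r3, r1 → r4=21-30=-9
halt.

-9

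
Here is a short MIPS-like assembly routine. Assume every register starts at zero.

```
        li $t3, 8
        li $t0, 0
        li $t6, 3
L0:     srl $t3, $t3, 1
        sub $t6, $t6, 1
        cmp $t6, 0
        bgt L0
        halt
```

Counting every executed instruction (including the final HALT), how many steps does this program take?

after li $t3, 8: $t3=8
after li $t0, 0: $t0=0
after li $t6, 3: $t6=3
after srl $t3, $t3, 1: $t3=8>>1=4
after sub $t6, $t6, 1: $t6=3-1=2
cmp $t6, 0  (cmp 2,0)
bgt L0: taken
after srl $t3, $t3, 1: $t3=4>>1=2
after sub $t6, $t6, 1: $t6=2-1=1
cmp $t6, 0  (cmp 1,0)
bgt L0: taken
after srl $t3, $t3, 1: $t3=2>>1=1
after sub $t6, $t6, 1: $t6=1-1=0
cmp $t6, 0  (cmp 0,0)
bgt L0: not taken
halt.
Total executed instructions: 16.

16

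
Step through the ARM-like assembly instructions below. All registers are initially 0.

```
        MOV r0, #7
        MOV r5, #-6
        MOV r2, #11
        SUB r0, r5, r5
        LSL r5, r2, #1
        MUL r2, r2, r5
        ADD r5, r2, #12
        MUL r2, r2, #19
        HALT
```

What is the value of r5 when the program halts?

254

after MOV r0, #7: r0=7
after MOV r5, #-6: r5=-6
after MOV r2, #11: r2=11
after SUB r0, r5, r5: r0=(-6)-(-6)=0
after LSL r5, r2, #1: r5=11<<1=22
after MUL r2, r2, r5: r2=11*22=242
after ADD r5, r2, #12: r5=242+12=254
after MUL r2, r2, #19: r2=242*19=4598
halt.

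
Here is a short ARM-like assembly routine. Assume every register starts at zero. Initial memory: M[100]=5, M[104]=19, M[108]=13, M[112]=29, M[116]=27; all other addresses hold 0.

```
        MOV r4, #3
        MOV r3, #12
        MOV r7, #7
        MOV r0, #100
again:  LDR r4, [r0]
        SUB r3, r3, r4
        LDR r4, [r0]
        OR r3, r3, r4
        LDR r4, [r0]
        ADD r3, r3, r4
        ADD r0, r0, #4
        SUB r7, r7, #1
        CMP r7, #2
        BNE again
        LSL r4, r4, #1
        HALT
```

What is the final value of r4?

54

MOV r4, #3 → r4=3
MOV r3, #12 → r3=12
MOV r7, #7 → r7=7
MOV r0, #100 → r0=100
LDR r4, [r0] → r4=M[100]=5
SUB r3, r3, r4 → r3=12-5=7
LDR r4, [r0] → r4=M[100]=5
OR r3, r3, r4 → r3=7|5=7
LDR r4, [r0] → r4=M[100]=5
ADD r3, r3, r4 → r3=7+5=12
ADD r0, r0, #4 → r0=100+4=104
SUB r7, r7, #1 → r7=7-1=6
CMP r7, #2  (cmp 6,2)
BNE again: taken
LDR r4, [r0] → r4=M[104]=19
SUB r3, r3, r4 → r3=12-19=-7
LDR r4, [r0] → r4=M[104]=19
OR r3, r3, r4 → r3=(-7)|19=-5
LDR r4, [r0] → r4=M[104]=19
ADD r3, r3, r4 → r3=(-5)+19=14
ADD r0, r0, #4 → r0=104+4=108
SUB r7, r7, #1 → r7=6-1=5
CMP r7, #2  (cmp 5,2)
BNE again: taken
LDR r4, [r0] → r4=M[108]=13
SUB r3, r3, r4 → r3=14-13=1
LDR r4, [r0] → r4=M[108]=13
OR r3, r3, r4 → r3=1|13=13
LDR r4, [r0] → r4=M[108]=13
ADD r3, r3, r4 → r3=13+13=26
ADD r0, r0, #4 → r0=108+4=112
SUB r7, r7, #1 → r7=5-1=4
CMP r7, #2  (cmp 4,2)
BNE again: taken
LDR r4, [r0] → r4=M[112]=29
SUB r3, r3, r4 → r3=26-29=-3
LDR r4, [r0] → r4=M[112]=29
OR r3, r3, r4 → r3=(-3)|29=-3
LDR r4, [r0] → r4=M[112]=29
ADD r3, r3, r4 → r3=(-3)+29=26
ADD r0, r0, #4 → r0=112+4=116
SUB r7, r7, #1 → r7=4-1=3
CMP r7, #2  (cmp 3,2)
BNE again: taken
LDR r4, [r0] → r4=M[116]=27
SUB r3, r3, r4 → r3=26-27=-1
LDR r4, [r0] → r4=M[116]=27
OR r3, r3, r4 → r3=(-1)|27=-1
LDR r4, [r0] → r4=M[116]=27
ADD r3, r3, r4 → r3=(-1)+27=26
ADD r0, r0, #4 → r0=116+4=120
SUB r7, r7, #1 → r7=3-1=2
CMP r7, #2  (cmp 2,2)
BNE again: not taken
LSL r4, r4, #1 → r4=27<<1=54
halt.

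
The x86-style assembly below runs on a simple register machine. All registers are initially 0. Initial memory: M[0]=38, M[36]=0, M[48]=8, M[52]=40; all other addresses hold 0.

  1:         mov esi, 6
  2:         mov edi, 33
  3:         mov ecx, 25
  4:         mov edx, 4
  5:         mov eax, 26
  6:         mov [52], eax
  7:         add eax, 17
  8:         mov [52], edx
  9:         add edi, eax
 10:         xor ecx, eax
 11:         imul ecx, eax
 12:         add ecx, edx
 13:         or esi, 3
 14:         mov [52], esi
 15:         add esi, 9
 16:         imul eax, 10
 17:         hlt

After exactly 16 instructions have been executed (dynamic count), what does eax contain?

mov esi, 6 → esi=6
mov edi, 33 → edi=33
mov ecx, 25 → ecx=25
mov edx, 4 → edx=4
mov eax, 26 → eax=26
mov [52], eax → M[52]=26
add eax, 17 → eax=26+17=43
mov [52], edx → M[52]=4
add edi, eax → edi=33+43=76
xor ecx, eax → ecx=25^43=50
imul ecx, eax → ecx=50*43=2150
add ecx, edx → ecx=2150+4=2154
or esi, 3 → esi=6|3=7
mov [52], esi → M[52]=7
add esi, 9 → esi=7+9=16
imul eax, 10 → eax=43*10=430
After step 16: eax = 430.

430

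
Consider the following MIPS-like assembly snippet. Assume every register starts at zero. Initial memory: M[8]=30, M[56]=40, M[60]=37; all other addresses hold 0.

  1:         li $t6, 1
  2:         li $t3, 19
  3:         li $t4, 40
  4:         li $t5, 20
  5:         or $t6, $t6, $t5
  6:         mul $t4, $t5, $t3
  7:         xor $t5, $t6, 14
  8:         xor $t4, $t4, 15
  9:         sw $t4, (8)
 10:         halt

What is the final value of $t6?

after li $t6, 1: $t6=1
after li $t3, 19: $t3=19
after li $t4, 40: $t4=40
after li $t5, 20: $t5=20
after or $t6, $t6, $t5: $t6=1|20=21
after mul $t4, $t5, $t3: $t4=20*19=380
after xor $t5, $t6, 14: $t5=21^14=27
after xor $t4, $t4, 15: $t4=380^15=371
sw $t4, (8) → M[8]=371
halt.

21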